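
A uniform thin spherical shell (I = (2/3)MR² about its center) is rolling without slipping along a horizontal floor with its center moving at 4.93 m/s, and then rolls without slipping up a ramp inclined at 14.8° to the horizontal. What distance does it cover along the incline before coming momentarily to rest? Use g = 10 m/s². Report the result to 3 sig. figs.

d ≈ 7.93 m

The moment of inertia is (2/3)MR², giving k ≡ I/(MR²) = 2/3.
Pure rolling means v = ωR; then KE = ½Mv² + ½I(v/R)² = ½(1+k)Mv² = (5/6)Mv².
Setting this equal to Mgh gives the vertical rise h = (1+k)v₀²/(2g) = 1.667×4.93²/(2×10) = 2.025 m.
Along the incline, d = h/sinθ = 2.025/sin14.8° ≈ 7.93 m.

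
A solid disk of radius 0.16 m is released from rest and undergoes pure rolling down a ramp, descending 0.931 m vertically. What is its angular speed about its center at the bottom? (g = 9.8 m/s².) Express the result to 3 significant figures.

Here I = (1/2)MR², so the shape factor k = I/(MR²) = 0.5.
The rolling condition ω = v/R makes the rotational term ½I(v/R)² = ½kMv², so KE_total = ½(1+k)Mv² = (3/4)Mv².
Energy conservation Mgh = ½(1+k)Mv² gives v = √(2gh/(1+k)) = √(2 × 9.8 × 0.931 / 1.5) = 3.488 m/s.
The angular speed follows from ω = v/R = 3.488/0.16 ≈ 21.8 rad/s.

ω ≈ 21.8 rad/s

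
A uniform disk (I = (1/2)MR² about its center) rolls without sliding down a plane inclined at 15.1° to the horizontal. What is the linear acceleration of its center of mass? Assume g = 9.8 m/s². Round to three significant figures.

a ≈ 1.70 m/s²

The moment of inertia is (1/2)MR², giving k ≡ I/(MR²) = 0.5.
Along the incline Mg sinθ − f = Ma, and torque about the center fR = Iα = kMR²(a/R) gives f = kMa.
Eliminating f: Mg sinθ = (1+k)Ma, so a = g sinθ/(1+k) = 9.8 × sin15.1° / 1.5 ≈ 1.70 m/s².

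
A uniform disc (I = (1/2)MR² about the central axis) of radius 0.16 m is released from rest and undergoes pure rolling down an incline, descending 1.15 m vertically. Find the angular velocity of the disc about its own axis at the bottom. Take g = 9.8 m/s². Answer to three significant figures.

For this body I = (1/2)MR², i.e. k = I/(MR²) = 0.5.
Rolling without slipping gives ω = v/R, so the total kinetic energy is ½Mv² + ½Iω² = ½(1+k)Mv² = (3/4)Mv².
Energy conservation Mgh = ½(1+k)Mv² gives v = √(2gh/(1+k)) = √(2 × 9.8 × 1.15 / 1.5) = 3.876 m/s.
Then ω = v/R = 3.876 / 0.16 ≈ 24.2 rad/s.

ω ≈ 24.2 rad/s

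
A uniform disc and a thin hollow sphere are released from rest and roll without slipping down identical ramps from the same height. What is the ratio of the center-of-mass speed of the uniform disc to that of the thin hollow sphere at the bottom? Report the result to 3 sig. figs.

Each satisfies Mgh = ½(1+k)Mv² with k = I/(MR²), so v ∝ 1/√(1+k).
For the uniform disc k = 0.5; for the thin hollow sphere k = 2/3.
v₁/v₂ = √((1+k₂)/(1+k₁)) = √(1.667/1.5) ≈ 1.05.

v_ratio ≈ 1.05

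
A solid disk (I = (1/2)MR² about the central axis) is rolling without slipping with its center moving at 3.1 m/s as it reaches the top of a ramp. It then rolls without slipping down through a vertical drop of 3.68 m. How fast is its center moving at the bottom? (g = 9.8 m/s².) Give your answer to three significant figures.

v ≈ 7.60 m/s

Here I = (1/2)MR², so the shape factor k = I/(MR²) = 0.5.
Pure rolling means v = ωR; then KE = ½Mv² + ½I(v/R)² = ½(1+k)Mv² = (3/4)Mv².
Conserving energy between top and bottom: (3/4)Mv² = (3/4)Mv₀² + Mgh, hence v² = v₀² + 2gh/(1+k).
v = √(3.1² + 2×9.8×3.68/1.5) = √57.7 ≈ 7.60 m/s.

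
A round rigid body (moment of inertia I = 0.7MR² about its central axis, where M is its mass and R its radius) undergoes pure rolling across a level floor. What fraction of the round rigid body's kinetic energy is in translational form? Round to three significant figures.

Here I = 0.7MR², so the shape factor k = I/(MR²) = 0.7.
With ω = v/R, KE_trans = ½Mv² and KE_rot = ½Iω² = ½kMv², so KE_total = ½(1+k)Mv².
The translational fraction is therefore 1/(1+k) = 1/1.7 ≈ 0.588.

fraction ≈ 0.588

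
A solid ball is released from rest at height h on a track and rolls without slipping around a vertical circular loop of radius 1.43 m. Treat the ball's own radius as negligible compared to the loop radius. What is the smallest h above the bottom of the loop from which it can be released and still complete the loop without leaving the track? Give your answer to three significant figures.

Here I = (2/5)MR², so the shape factor k = I/(MR²) = 0.4.
At the top, contact is just lost when gravity alone supplies the centripetal force: Mg = Mv_top²/r, i.e. v_top² = gr.
With ω = v/R, the kinetic energy at speed v is ½(1+k)Mv² = (7/10)Mv².
Energy conservation from release (height h) to the top (height 2r): Mgh = Mg(2r) + (7/10)M·gr.
Thus h_min = 2r + (1+k)r/2 = r(2 + 1.4/2) = 1.43 × 2.7 ≈ 3.86 m.

h_min ≈ 3.86 m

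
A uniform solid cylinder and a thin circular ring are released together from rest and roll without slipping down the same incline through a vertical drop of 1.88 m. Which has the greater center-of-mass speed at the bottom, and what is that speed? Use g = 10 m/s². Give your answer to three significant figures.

the uniform solid cylinder, at v ≈ 5.01 m/s

For rolling without slipping, Mgh = ½(1+k)Mv² where k = I/(MR²), so v = √(2gh/(1+k)).
Uniform solid cylinder: k = 0.5, giving v = √(2×10×1.88/1.5) = 5.007 m/s.
Thin circular ring: k = 1, giving v = √(2×10×1.88/2) = 4.336 m/s.
The smaller k wins: the uniform solid cylinder, at ≈ 5.01 m/s.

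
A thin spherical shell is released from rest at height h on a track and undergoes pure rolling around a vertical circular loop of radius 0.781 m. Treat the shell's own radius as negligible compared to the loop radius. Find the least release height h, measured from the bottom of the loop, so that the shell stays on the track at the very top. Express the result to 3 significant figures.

Here I = (2/3)MR², so the shape factor k = I/(MR²) = 2/3.
At the top of the loop, the minimum-contact condition is Mg = Mv_top²/r, so v_top² = gr.
With ω = v/R, the kinetic energy at speed v is ½(1+k)Mv² = (5/6)Mv².
Energy conservation from release (height h) to the top (height 2r): Mgh = Mg(2r) + (5/6)M·gr.
Thus h_min = 2r + (1+k)r/2 = r(2 + 1.667/2) = 0.781 × 2.833 ≈ 2.21 m.

h_min ≈ 2.21 m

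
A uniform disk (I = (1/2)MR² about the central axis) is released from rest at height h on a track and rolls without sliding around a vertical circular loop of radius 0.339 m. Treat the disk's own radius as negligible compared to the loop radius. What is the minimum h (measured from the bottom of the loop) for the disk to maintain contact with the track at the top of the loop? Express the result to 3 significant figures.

Here I = (1/2)MR², so the shape factor k = I/(MR²) = 0.5.
At the top of the loop, the minimum-contact condition is Mg = Mv_top²/r, so v_top² = gr.
With ω = v/R, the kinetic energy at speed v is ½(1+k)Mv² = (3/4)Mv².
Energy conservation from release (height h) to the top (height 2r): Mgh = Mg(2r) + (3/4)M·gr.
Thus h_min = 2r + (1+k)r/2 = r(2 + 1.5/2) = 0.339 × 2.75 ≈ 0.932 m.

h_min ≈ 0.932 m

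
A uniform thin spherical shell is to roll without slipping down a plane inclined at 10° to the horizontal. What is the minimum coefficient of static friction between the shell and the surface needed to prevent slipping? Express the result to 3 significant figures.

μ_min ≈ 0.0705

Here I = (2/3)MR², so the shape factor k = I/(MR²) = 2/3.
Along the incline Mg sinθ − f = Ma, and torque about the center fR = Iα = kMR²(a/R) gives f = kMa.
These give a = g sinθ/(1+k) and the required friction f = kMg sinθ/(1+k).
The normal force is N = Mg cosθ, so μ_min = f/N = k tanθ/(1+k).
μ_min = (2/3) × tan10° / 1.667 ≈ 0.0705.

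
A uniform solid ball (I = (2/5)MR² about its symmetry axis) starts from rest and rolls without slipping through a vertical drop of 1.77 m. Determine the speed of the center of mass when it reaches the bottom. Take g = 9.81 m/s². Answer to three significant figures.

v ≈ 4.98 m/s

The moment of inertia is (2/5)MR², giving k ≡ I/(MR²) = 0.4.
Since it rolls without slipping, ω = v/R and KE = ½Mv² + ½Iω² = ½(1+k)Mv² = (7/10)Mv².
Energy conservation: Mgh = (7/10)Mv², so v = √(2gh/(1+k)) = √(2 × 9.81 × 1.77 / 1.4) ≈ 4.98 m/s.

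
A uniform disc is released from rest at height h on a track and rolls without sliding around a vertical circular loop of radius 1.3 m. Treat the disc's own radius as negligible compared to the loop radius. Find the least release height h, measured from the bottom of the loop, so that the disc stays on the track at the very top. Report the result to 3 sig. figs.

For this body I = (1/2)MR², i.e. k = I/(MR²) = 0.5.
At the top of the loop, the minimum-contact condition is Mg = Mv_top²/r, so v_top² = gr.
With ω = v/R, the kinetic energy at speed v is ½(1+k)Mv² = (3/4)Mv².
Energy conservation from release (height h) to the top (height 2r): Mgh = Mg(2r) + (3/4)M·gr.
Thus h_min = 2r + (1+k)r/2 = r(2 + 1.5/2) = 1.3 × 2.75 ≈ 3.58 m.

h_min ≈ 3.58 m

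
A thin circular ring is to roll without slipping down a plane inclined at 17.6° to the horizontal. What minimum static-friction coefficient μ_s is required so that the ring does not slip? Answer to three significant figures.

Here I = MR², so the shape factor k = I/(MR²) = 1.
Newton's second law down the slope: Mg sinθ − f = Ma. The torque equation fR = Iα (with α = a/R) gives f = kMa.
These give a = g sinθ/(1+k) and the required friction f = kMg sinθ/(1+k).
The normal force is N = Mg cosθ, so μ_min = f/N = k tanθ/(1+k).
μ_min = 1 × tan17.6° / 2 ≈ 0.159.

μ_min ≈ 0.159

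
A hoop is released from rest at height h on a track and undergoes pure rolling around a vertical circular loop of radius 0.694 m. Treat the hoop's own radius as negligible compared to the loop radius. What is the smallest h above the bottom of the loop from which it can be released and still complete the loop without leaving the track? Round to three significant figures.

h_min ≈ 2.08 m

The moment of inertia is MR², giving k ≡ I/(MR²) = 1.
At the top, contact is just lost when gravity alone supplies the centripetal force: Mg = Mv_top²/r, i.e. v_top² = gr.
With ω = v/R, the kinetic energy at speed v is ½(1+k)Mv² = Mv².
Energy conservation from release (height h) to the top (height 2r): Mgh = Mg(2r) + M·gr.
Thus h_min = 2r + (1+k)r/2 = r(2 + 2/2) = 0.694 × 3 ≈ 2.08 m.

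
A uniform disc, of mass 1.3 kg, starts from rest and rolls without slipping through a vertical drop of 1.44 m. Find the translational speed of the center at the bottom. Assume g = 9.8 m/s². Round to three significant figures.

v ≈ 4.34 m/s

With I = (1/2)MR², the ratio k = I/(MR²) is 0.5.
Pure rolling means v = ωR; then KE = ½Mv² + ½I(v/R)² = ½(1+k)Mv² = (3/4)Mv².
Energy conservation: Mgh = (3/4)Mv², so v = √(2gh/(1+k)) = √(2 × 9.8 × 1.44 / 1.5) ≈ 4.34 m/s.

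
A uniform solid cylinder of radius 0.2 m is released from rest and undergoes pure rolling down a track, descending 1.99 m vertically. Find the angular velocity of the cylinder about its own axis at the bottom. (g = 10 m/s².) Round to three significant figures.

ω ≈ 25.8 rad/s

For this body I = (1/2)MR², i.e. k = I/(MR²) = 0.5.
The rolling condition ω = v/R makes the rotational term ½I(v/R)² = ½kMv², so KE_total = ½(1+k)Mv² = (3/4)Mv².
Energy conservation Mgh = ½(1+k)Mv² gives v = √(2gh/(1+k)) = √(2 × 10 × 1.99 / 1.5) = 5.151 m/s.
Then ω = v/R = 5.151 / 0.2 ≈ 25.8 rad/s.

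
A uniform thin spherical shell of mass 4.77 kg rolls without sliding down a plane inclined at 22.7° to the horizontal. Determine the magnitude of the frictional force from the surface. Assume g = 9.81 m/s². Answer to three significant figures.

With I = (2/3)MR², the ratio k = I/(MR²) is 2/3.
Newton's second law down the slope: Mg sinθ − f = Ma. The torque equation fR = Iα (with α = a/R) gives f = kMa.
Combining, a = g sinθ/(1+k) and f = kMa = kMg sinθ/(1+k).
f = (2/3) × 4.77 × 9.81 × sin22.7° / 1.667 ≈ 7.22 N.

f ≈ 7.22 N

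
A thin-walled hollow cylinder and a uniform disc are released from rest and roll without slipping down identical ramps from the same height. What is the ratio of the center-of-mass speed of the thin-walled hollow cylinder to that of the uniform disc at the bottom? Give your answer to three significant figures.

v_ratio ≈ 0.866

Each satisfies Mgh = ½(1+k)Mv² with k = I/(MR²), so v ∝ 1/√(1+k).
For the thin-walled hollow cylinder k = 1; for the uniform disc k = 0.5.
v₁/v₂ = √((1+k₂)/(1+k₁)) = √(1.5/2) ≈ 0.866.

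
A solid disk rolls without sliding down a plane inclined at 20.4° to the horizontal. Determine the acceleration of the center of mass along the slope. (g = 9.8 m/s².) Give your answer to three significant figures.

Here I = (1/2)MR², so the shape factor k = I/(MR²) = 0.5.
Along the incline Mg sinθ − f = Ma, and torque about the center fR = Iα = kMR²(a/R) gives f = kMa.
Eliminating f: Mg sinθ = (1+k)Ma, so a = g sinθ/(1+k) = 9.8 × sin20.4° / 1.5 ≈ 2.28 m/s².

a ≈ 2.28 m/s²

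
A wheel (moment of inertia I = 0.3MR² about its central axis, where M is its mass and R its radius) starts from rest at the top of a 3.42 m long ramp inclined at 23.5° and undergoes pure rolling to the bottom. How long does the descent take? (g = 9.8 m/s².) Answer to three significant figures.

For this body I = 0.3MR², i.e. k = I/(MR²) = 0.3.
Along the incline Mg sinθ − f = Ma, and torque about the center fR = Iα = kMR²(a/R) gives f = kMa.
Hence a = g sinθ/(1+k) = 9.8×sin23.5°/1.3 = 3.006 m/s².
With constant a from rest, t = √(2L/a) = √(2·3.42/3.006) ≈ 1.51 s.

t ≈ 1.51 s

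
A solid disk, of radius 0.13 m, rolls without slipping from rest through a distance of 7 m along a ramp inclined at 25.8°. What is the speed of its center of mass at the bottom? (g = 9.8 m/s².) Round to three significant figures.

Here I = (1/2)MR², so the shape factor k = I/(MR²) = 0.5.
Since it rolls without slipping, ω = v/R and KE = ½Mv² + ½Iω² = ½(1+k)Mv² = (3/4)Mv².
The vertical drop is h = L sinθ = 7 × sin25.8° = 3.047 m.
Setting Mgh = (3/4)Mv² gives v = √(2gh/(1+k)) = √(2·9.8·3.047/1.5) ≈ 6.31 m/s.

v ≈ 6.31 m/s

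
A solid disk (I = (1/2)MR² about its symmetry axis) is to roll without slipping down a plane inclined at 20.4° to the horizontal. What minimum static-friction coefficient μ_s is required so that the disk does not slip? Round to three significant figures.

For this body I = (1/2)MR², i.e. k = I/(MR²) = 0.5.
Newton's second law down the slope: Mg sinθ − f = Ma. The torque equation fR = Iα (with α = a/R) gives f = kMa.
These give a = g sinθ/(1+k) and the required friction f = kMg sinθ/(1+k).
The normal force is N = Mg cosθ, so μ_min = f/N = k tanθ/(1+k).
μ_min = 0.5 × tan20.4° / 1.5 ≈ 0.124.

μ_min ≈ 0.124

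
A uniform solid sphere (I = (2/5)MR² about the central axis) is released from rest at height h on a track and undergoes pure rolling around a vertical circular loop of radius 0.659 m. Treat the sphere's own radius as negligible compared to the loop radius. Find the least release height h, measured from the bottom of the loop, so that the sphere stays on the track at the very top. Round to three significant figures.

For this body I = (2/5)MR², i.e. k = I/(MR²) = 0.4.
At the top, contact is just lost when gravity alone supplies the centripetal force: Mg = Mv_top²/r, i.e. v_top² = gr.
With ω = v/R, the kinetic energy at speed v is ½(1+k)Mv² = (7/10)Mv².
Energy conservation from release (height h) to the top (height 2r): Mgh = Mg(2r) + (7/10)M·gr.
Thus h_min = 2r + (1+k)r/2 = r(2 + 1.4/2) = 0.659 × 2.7 ≈ 1.78 m.

h_min ≈ 1.78 m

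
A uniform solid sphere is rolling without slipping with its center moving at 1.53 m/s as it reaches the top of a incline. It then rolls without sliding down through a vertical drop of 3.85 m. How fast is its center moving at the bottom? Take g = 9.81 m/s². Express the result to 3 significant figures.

For this body I = (2/5)MR², i.e. k = I/(MR²) = 0.4.
The rolling condition ω = v/R makes the rotational term ½I(v/R)² = ½kMv², so KE_total = ½(1+k)Mv² = (7/10)Mv².
Conserving energy between top and bottom: (7/10)Mv² = (7/10)Mv₀² + Mgh, hence v² = v₀² + 2gh/(1+k).
v = √(1.53² + 2×9.81×3.85/1.4) = √56.3 ≈ 7.50 m/s.

v ≈ 7.50 m/s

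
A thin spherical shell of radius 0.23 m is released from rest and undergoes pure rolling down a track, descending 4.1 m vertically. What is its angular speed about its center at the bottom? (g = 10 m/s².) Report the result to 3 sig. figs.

ω ≈ 30.5 rad/s

Here I = (2/3)MR², so the shape factor k = I/(MR²) = 2/3.
Rolling without slipping gives ω = v/R, so the total kinetic energy is ½Mv² + ½Iω² = ½(1+k)Mv² = (5/6)Mv².
Energy conservation Mgh = ½(1+k)Mv² gives v = √(2gh/(1+k)) = √(2 × 10 × 4.1 / 1.667) = 7.014 m/s.
Then ω = v/R = 7.014 / 0.23 ≈ 30.5 rad/s.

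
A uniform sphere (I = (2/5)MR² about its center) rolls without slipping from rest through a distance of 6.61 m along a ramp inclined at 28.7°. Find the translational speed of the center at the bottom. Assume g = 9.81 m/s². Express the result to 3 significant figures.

With I = (2/5)MR², the ratio k = I/(MR²) is 0.4.
The rolling condition ω = v/R makes the rotational term ½I(v/R)² = ½kMv², so KE_total = ½(1+k)Mv² = (7/10)Mv².
The vertical drop is h = L sinθ = 6.61 × sin28.7° = 3.174 m.
Setting Mgh = (7/10)Mv² gives v = √(2gh/(1+k)) = √(2·9.81·3.174/1.4) ≈ 6.67 m/s.

v ≈ 6.67 m/s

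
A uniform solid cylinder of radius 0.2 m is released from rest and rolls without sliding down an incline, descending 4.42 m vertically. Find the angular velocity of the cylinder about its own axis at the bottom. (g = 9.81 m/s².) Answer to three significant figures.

Here I = (1/2)MR², so the shape factor k = I/(MR²) = 0.5.
Since it rolls without slipping, ω = v/R and KE = ½Mv² + ½Iω² = ½(1+k)Mv² = (3/4)Mv².
Energy conservation Mgh = ½(1+k)Mv² gives v = √(2gh/(1+k)) = √(2 × 9.81 × 4.42 / 1.5) = 7.604 m/s.
The angular speed follows from ω = v/R = 7.604/0.2 ≈ 38.0 rad/s.

ω ≈ 38.0 rad/s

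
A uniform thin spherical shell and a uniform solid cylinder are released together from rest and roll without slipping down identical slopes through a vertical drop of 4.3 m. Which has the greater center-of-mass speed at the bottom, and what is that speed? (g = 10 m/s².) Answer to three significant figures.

the uniform solid cylinder, at v ≈ 7.57 m/s

For rolling without slipping, Mgh = ½(1+k)Mv² where k = I/(MR²), so v = √(2gh/(1+k)).
Uniform thin spherical shell: k = 2/3, giving v = √(2×10×4.3/1.667) = 7.183 m/s.
Uniform solid cylinder: k = 0.5, giving v = √(2×10×4.3/1.5) = 7.572 m/s.
The smaller k wins: the uniform solid cylinder, at ≈ 7.57 m/s.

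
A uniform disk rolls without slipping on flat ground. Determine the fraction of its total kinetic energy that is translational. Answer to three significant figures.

fraction ≈ 0.667

The moment of inertia is (1/2)MR², giving k ≡ I/(MR²) = 0.5.
With ω = v/R, KE_trans = ½Mv² and KE_rot = ½Iω² = ½kMv², so KE_total = ½(1+k)Mv².
The translational fraction is therefore 1/(1+k) = 1/1.5 ≈ 0.667.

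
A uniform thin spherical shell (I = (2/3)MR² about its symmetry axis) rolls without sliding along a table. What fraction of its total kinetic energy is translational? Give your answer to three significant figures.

fraction ≈ 0.600

For this body I = (2/3)MR², i.e. k = I/(MR²) = 2/3.
With ω = v/R, KE_trans = ½Mv² and KE_rot = ½Iω² = ½kMv², so KE_total = ½(1+k)Mv².
The translational fraction is therefore 1/(1+k) = 1/1.667 ≈ 0.600.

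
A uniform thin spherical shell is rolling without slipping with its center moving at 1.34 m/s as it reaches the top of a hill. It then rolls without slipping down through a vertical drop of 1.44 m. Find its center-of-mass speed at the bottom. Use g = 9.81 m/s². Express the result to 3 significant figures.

Here I = (2/3)MR², so the shape factor k = I/(MR²) = 2/3.
The rolling condition ω = v/R makes the rotational term ½I(v/R)² = ½kMv², so KE_total = ½(1+k)Mv² = (5/6)Mv².
Energy conservation: (5/6)Mv₀² + Mgh = (5/6)Mv², so v² = v₀² + 2gh/(1+k).
v = √(1.34² + 2×9.81×1.44/1.667) = √18.75 ≈ 4.33 m/s.

v ≈ 4.33 m/s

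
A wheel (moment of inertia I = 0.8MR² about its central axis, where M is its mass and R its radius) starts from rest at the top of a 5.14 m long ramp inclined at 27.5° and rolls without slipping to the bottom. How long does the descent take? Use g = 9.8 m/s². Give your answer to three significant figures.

t ≈ 2.02 s

For this body I = 0.8MR², i.e. k = I/(MR²) = 0.8.
Translational: Mg sinθ − f = Ma. Rotational about the CM: fR = Iα = kMRa, so f = kMa.
Hence a = g sinθ/(1+k) = 9.8×sin27.5°/1.8 = 2.514 m/s².
With constant a from rest, t = √(2L/a) = √(2·5.14/2.514) ≈ 2.02 s.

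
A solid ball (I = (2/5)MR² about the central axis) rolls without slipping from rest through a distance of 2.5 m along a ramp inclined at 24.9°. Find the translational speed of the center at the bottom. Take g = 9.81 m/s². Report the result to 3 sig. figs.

v ≈ 3.84 m/s

The moment of inertia is (2/5)MR², giving k ≡ I/(MR²) = 0.4.
Since it rolls without slipping, ω = v/R and KE = ½Mv² + ½Iω² = ½(1+k)Mv² = (7/10)Mv².
The vertical drop is h = L sinθ = 2.5 × sin24.9° = 1.053 m.
Setting Mgh = (7/10)Mv² gives v = √(2gh/(1+k)) = √(2·9.81·1.053/1.4) ≈ 3.84 m/s.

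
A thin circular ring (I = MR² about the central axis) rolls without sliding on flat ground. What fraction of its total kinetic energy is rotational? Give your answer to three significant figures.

Here I = MR², so the shape factor k = I/(MR²) = 1.
Since ω = v/R, the translational part is ½Mv² and the rotational part is ½I(v/R)² = ½kMv²; the total is ½(1+k)Mv².
The rotational fraction is therefore k/(1+k) = 1/2 ≈ 0.500.

fraction ≈ 0.500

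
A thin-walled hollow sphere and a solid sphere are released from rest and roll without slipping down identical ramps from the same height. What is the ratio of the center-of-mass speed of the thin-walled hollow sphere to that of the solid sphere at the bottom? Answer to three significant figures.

v_ratio ≈ 0.917

Each satisfies Mgh = ½(1+k)Mv² with k = I/(MR²), so v ∝ 1/√(1+k).
For the thin-walled hollow sphere k = 2/3; for the solid sphere k = 0.4.
v₁/v₂ = √((1+k₂)/(1+k₁)) = √(1.4/1.667) ≈ 0.917.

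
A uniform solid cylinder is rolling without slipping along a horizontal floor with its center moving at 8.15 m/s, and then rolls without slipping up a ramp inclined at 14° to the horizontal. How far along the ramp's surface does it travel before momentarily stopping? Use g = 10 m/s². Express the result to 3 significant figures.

With I = (1/2)MR², the ratio k = I/(MR²) is 0.5.
Pure rolling means v = ωR; then KE = ½Mv² + ½I(v/R)² = ½(1+k)Mv² = (3/4)Mv².
Setting this equal to Mgh gives the vertical rise h = (1+k)v₀²/(2g) = 1.5×8.15²/(2×10) = 4.982 m.
Along the incline, d = h/sinθ = 4.982/sin14° ≈ 20.6 m.

d ≈ 20.6 m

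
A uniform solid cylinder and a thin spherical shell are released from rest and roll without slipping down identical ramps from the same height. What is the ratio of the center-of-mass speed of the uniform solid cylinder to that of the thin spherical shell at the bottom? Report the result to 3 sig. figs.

v_ratio ≈ 1.05

Each satisfies Mgh = ½(1+k)Mv² with k = I/(MR²), so v ∝ 1/√(1+k).
For the uniform solid cylinder k = 0.5; for the thin spherical shell k = 2/3.
v₁/v₂ = √((1+k₂)/(1+k₁)) = √(1.667/1.5) ≈ 1.05.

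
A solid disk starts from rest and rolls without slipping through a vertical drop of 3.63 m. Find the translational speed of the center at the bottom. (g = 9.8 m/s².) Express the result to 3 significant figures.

The moment of inertia is (1/2)MR², giving k ≡ I/(MR²) = 0.5.
Rolling without slipping gives ω = v/R, so the total kinetic energy is ½Mv² + ½Iω² = ½(1+k)Mv² = (3/4)Mv².
Energy conservation: Mgh = (3/4)Mv², so v = √(2gh/(1+k)) = √(2 × 9.8 × 3.63 / 1.5) ≈ 6.89 m/s.

v ≈ 6.89 m/s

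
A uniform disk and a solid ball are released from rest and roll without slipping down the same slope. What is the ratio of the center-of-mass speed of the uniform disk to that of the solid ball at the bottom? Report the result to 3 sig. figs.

Each satisfies Mgh = ½(1+k)Mv² with k = I/(MR²), so v ∝ 1/√(1+k).
For the uniform disk k = 0.5; for the solid ball k = 0.4.
v₁/v₂ = √((1+k₂)/(1+k₁)) = √(1.4/1.5) ≈ 0.966.

v_ratio ≈ 0.966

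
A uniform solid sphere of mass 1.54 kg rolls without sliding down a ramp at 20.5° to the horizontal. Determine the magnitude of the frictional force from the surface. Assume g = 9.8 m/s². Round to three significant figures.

For this body I = (2/5)MR², i.e. k = I/(MR²) = 0.4.
Translational: Mg sinθ − f = Ma. Rotational about the CM: fR = Iα = kMRa, so f = kMa.
Combining, a = g sinθ/(1+k) and f = kMa = kMg sinθ/(1+k).
f = 0.4 × 1.54 × 9.8 × sin20.5° / 1.4 ≈ 1.51 N.

f ≈ 1.51 N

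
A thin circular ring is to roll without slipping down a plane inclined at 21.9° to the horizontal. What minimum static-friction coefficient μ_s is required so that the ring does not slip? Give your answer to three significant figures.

With I = MR², the ratio k = I/(MR²) is 1.
Newton's second law down the slope: Mg sinθ − f = Ma. The torque equation fR = Iα (with α = a/R) gives f = kMa.
These give a = g sinθ/(1+k) and the required friction f = kMg sinθ/(1+k).
With N = Mg cosθ, the no-slip condition f ≤ μN gives μ_min = f/N = k tanθ/(1+k).
μ_min = 1 × tan21.9° / 2 ≈ 0.201.

μ_min ≈ 0.201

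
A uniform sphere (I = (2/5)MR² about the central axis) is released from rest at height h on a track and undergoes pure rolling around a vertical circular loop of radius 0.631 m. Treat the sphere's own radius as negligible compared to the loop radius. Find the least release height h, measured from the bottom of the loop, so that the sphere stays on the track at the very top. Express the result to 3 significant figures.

The moment of inertia is (2/5)MR², giving k ≡ I/(MR²) = 0.4.
At the top, contact is just lost when gravity alone supplies the centripetal force: Mg = Mv_top²/r, i.e. v_top² = gr.
With ω = v/R, the kinetic energy at speed v is ½(1+k)Mv² = (7/10)Mv².
Energy conservation from release (height h) to the top (height 2r): Mgh = Mg(2r) + (7/10)M·gr.
Thus h_min = 2r + (1+k)r/2 = r(2 + 1.4/2) = 0.631 × 2.7 ≈ 1.70 m.

h_min ≈ 1.70 m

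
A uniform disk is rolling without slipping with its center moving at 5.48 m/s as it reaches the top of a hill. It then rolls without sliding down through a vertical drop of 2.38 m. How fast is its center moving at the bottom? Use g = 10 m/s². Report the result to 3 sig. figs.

v ≈ 7.86 m/s

The moment of inertia is (1/2)MR², giving k ≡ I/(MR²) = 0.5.
Pure rolling means v = ωR; then KE = ½Mv² + ½I(v/R)² = ½(1+k)Mv² = (3/4)Mv².
Energy conservation: (3/4)Mv₀² + Mgh = (3/4)Mv², so v² = v₀² + 2gh/(1+k).
v = √(5.48² + 2×10×2.38/1.5) = √61.76 ≈ 7.86 m/s.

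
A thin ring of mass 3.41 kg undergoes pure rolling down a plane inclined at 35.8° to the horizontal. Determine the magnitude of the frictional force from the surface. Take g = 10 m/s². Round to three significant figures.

With I = MR², the ratio k = I/(MR²) is 1.
Newton's second law down the slope: Mg sinθ − f = Ma. The torque equation fR = Iα (with α = a/R) gives f = kMa.
Combining, a = g sinθ/(1+k) and f = kMa = kMg sinθ/(1+k).
f = 1 × 3.41 × 10 × sin35.8° / 2 ≈ 9.97 N.

f ≈ 9.97 N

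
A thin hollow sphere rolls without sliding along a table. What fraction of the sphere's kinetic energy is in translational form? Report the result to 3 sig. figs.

Here I = (2/3)MR², so the shape factor k = I/(MR²) = 2/3.
Since ω = v/R, the translational part is ½Mv² and the rotational part is ½I(v/R)² = ½kMv²; the total is ½(1+k)Mv².
The translational fraction is therefore 1/(1+k) = 1/1.667 ≈ 0.600.

fraction ≈ 0.600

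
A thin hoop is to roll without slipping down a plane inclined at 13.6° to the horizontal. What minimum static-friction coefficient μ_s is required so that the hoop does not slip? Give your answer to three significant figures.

Here I = MR², so the shape factor k = I/(MR²) = 1.
Along the incline Mg sinθ − f = Ma, and torque about the center fR = Iα = kMR²(a/R) gives f = kMa.
These give a = g sinθ/(1+k) and the required friction f = kMg sinθ/(1+k).
With N = Mg cosθ, the no-slip condition f ≤ μN gives μ_min = f/N = k tanθ/(1+k).
μ_min = 1 × tan13.6° / 2 ≈ 0.121.

μ_min ≈ 0.121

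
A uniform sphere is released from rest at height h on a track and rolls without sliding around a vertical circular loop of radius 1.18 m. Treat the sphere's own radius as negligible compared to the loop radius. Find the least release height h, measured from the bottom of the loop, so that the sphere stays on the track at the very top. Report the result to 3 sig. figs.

h_min ≈ 3.19 m

The moment of inertia is (2/5)MR², giving k ≡ I/(MR²) = 0.4.
At the top of the loop, the minimum-contact condition is Mg = Mv_top²/r, so v_top² = gr.
With ω = v/R, the kinetic energy at speed v is ½(1+k)Mv² = (7/10)Mv².
Energy conservation from release (height h) to the top (height 2r): Mgh = Mg(2r) + (7/10)M·gr.
Thus h_min = 2r + (1+k)r/2 = r(2 + 1.4/2) = 1.18 × 2.7 ≈ 3.19 m.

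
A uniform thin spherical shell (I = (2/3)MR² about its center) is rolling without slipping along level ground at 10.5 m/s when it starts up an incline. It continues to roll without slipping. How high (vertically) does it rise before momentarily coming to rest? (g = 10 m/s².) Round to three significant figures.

Here I = (2/3)MR², so the shape factor k = I/(MR²) = 2/3.
Rolling without slipping gives ω = v/R, so the total kinetic energy is ½Mv² + ½Iω² = ½(1+k)Mv² = (5/6)Mv².
All of this converts to potential energy at the highest point: (5/6)Mv₀² = Mgh.
Thus h = (1+k)v₀²/(2g) = 1.667 × 10.5² / (2 × 10) ≈ 9.19 m.

h ≈ 9.19 m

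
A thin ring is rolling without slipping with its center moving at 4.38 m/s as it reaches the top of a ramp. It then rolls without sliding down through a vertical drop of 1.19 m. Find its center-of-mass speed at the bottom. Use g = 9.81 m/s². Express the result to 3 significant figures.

v ≈ 5.56 m/s

With I = MR², the ratio k = I/(MR²) is 1.
Rolling without slipping gives ω = v/R, so the total kinetic energy is ½Mv² + ½Iω² = ½(1+k)Mv² = Mv².
Energy conservation: Mv₀² + Mgh = Mv², so v² = v₀² + 2gh/(1+k).
v = √(4.38² + 2×9.81×1.19/2) = √30.86 ≈ 5.56 m/s.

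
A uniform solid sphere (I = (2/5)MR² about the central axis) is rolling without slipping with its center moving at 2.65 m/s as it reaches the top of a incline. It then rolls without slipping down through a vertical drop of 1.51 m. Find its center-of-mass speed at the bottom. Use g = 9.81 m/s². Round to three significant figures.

The moment of inertia is (2/5)MR², giving k ≡ I/(MR²) = 0.4.
Since it rolls without slipping, ω = v/R and KE = ½Mv² + ½Iω² = ½(1+k)Mv² = (7/10)Mv².
Energy conservation: (7/10)Mv₀² + Mgh = (7/10)Mv², so v² = v₀² + 2gh/(1+k).
v = √(2.65² + 2×9.81×1.51/1.4) = √28.18 ≈ 5.31 m/s.

v ≈ 5.31 m/s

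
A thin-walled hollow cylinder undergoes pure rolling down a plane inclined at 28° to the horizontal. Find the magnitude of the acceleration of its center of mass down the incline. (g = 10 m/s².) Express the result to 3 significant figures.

a ≈ 2.35 m/s²

The moment of inertia is MR², giving k ≡ I/(MR²) = 1.
Newton's second law down the slope: Mg sinθ − f = Ma. The torque equation fR = Iα (with α = a/R) gives f = kMa.
Eliminating f: Mg sinθ = (1+k)Ma, so a = g sinθ/(1+k) = 10 × sin28° / 2 ≈ 2.35 m/s².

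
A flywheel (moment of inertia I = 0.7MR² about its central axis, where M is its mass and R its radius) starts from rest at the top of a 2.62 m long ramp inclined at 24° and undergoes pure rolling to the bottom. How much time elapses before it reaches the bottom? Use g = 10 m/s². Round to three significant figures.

t ≈ 1.48 s

For this body I = 0.7MR², i.e. k = I/(MR²) = 0.7.
Translational: Mg sinθ − f = Ma. Rotational about the CM: fR = Iα = kMRa, so f = kMa.
Hence a = g sinθ/(1+k) = 10×sin24°/1.7 = 2.393 m/s².
Starting from rest, L = ½at², so t = √(2L/a) = √(2×2.62/2.393) ≈ 1.48 s.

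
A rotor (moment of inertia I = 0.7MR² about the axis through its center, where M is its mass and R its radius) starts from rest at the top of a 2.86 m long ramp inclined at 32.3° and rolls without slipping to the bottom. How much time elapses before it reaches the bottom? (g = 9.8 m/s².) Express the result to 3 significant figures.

For this body I = 0.7MR², i.e. k = I/(MR²) = 0.7.
Newton's second law down the slope: Mg sinθ − f = Ma. The torque equation fR = Iα (with α = a/R) gives f = kMa.
Hence a = g sinθ/(1+k) = 9.8×sin32.3°/1.7 = 3.08 m/s².
Starting from rest, L = ½at², so t = √(2L/a) = √(2×2.86/3.08) ≈ 1.36 s.

t ≈ 1.36 s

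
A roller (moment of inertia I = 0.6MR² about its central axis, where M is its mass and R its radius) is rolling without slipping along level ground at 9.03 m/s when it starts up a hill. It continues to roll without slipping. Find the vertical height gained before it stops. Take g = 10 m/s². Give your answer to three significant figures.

h ≈ 6.52 m

With I = 0.6MR², the ratio k = I/(MR²) is 0.6.
The rolling condition ω = v/R makes the rotational term ½I(v/R)² = ½kMv², so KE_total = ½(1+k)Mv² = (4/5)Mv².
At the top the kinetic energy is zero, so (4/5)Mv₀² = Mgh.
Thus h = (1+k)v₀²/(2g) = 1.6 × 9.03² / (2 × 10) ≈ 6.52 m.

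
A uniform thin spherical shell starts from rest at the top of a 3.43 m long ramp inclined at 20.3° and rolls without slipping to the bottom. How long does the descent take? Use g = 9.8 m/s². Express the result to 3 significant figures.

t ≈ 1.83 s

For this body I = (2/3)MR², i.e. k = I/(MR²) = 2/3.
Newton's second law down the slope: Mg sinθ − f = Ma. The torque equation fR = Iα (with α = a/R) gives f = kMa.
Hence a = g sinθ/(1+k) = 9.8×sin20.3°/1.667 = 2.04 m/s².
With constant a from rest, t = √(2L/a) = √(2·3.43/2.04) ≈ 1.83 s.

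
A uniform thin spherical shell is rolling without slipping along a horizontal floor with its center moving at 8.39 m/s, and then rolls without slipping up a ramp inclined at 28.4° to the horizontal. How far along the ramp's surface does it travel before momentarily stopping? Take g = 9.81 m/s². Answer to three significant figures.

With I = (2/3)MR², the ratio k = I/(MR²) is 2/3.
Since it rolls without slipping, ω = v/R and KE = ½Mv² + ½Iω² = ½(1+k)Mv² = (5/6)Mv².
Setting this equal to Mgh gives the vertical rise h = (1+k)v₀²/(2g) = 1.667×8.39²/(2×9.81) = 5.98 m.
The distance along the slope is d = h/sinθ = 5.98/sin28.4° ≈ 12.6 m.

d ≈ 12.6 m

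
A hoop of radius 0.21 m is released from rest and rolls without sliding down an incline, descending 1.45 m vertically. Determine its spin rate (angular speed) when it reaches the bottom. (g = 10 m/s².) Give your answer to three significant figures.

ω ≈ 18.1 rad/s

With I = MR², the ratio k = I/(MR²) is 1.
Pure rolling means v = ωR; then KE = ½Mv² + ½I(v/R)² = ½(1+k)Mv² = Mv².
Energy conservation Mgh = ½(1+k)Mv² gives v = √(2gh/(1+k)) = √(2 × 10 × 1.45 / 2) = 3.808 m/s.
The angular speed follows from ω = v/R = 3.808/0.21 ≈ 18.1 rad/s.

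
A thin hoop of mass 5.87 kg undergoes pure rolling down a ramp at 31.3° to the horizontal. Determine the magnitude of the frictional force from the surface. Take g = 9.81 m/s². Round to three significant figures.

With I = MR², the ratio k = I/(MR²) is 1.
Translational: Mg sinθ − f = Ma. Rotational about the CM: fR = Iα = kMRa, so f = kMa.
Combining, a = g sinθ/(1+k) and f = kMa = kMg sinθ/(1+k).
f = 1 × 5.87 × 9.81 × sin31.3° / 2 ≈ 15.0 N.

f ≈ 15.0 N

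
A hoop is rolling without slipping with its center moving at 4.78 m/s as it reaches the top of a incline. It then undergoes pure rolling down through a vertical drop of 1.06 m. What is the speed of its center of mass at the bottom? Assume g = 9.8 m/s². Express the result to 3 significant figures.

v ≈ 5.77 m/s

For this body I = MR², i.e. k = I/(MR²) = 1.
The rolling condition ω = v/R makes the rotational term ½I(v/R)² = ½kMv², so KE_total = ½(1+k)Mv² = Mv².
Conserving energy between top and bottom: Mv² = Mv₀² + Mgh, hence v² = v₀² + 2gh/(1+k).
v = √(4.78² + 2×9.8×1.06/2) = √33.24 ≈ 5.77 m/s.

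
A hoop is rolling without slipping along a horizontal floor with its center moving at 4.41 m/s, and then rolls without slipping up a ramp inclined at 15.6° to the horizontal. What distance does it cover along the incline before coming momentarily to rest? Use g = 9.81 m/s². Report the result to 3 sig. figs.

The moment of inertia is MR², giving k ≡ I/(MR²) = 1.
Since it rolls without slipping, ω = v/R and KE = ½Mv² + ½Iω² = ½(1+k)Mv² = Mv².
Setting this equal to Mgh gives the vertical rise h = (1+k)v₀²/(2g) = 2×4.41²/(2×9.81) = 1.982 m.
Along the incline, d = h/sinθ = 1.982/sin15.6° ≈ 7.37 m.

d ≈ 7.37 m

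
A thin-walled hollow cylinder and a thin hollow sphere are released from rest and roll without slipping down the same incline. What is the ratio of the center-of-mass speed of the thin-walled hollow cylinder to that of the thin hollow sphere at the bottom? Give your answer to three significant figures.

Each satisfies Mgh = ½(1+k)Mv² with k = I/(MR²), so v ∝ 1/√(1+k).
For the thin-walled hollow cylinder k = 1; for the thin hollow sphere k = 2/3.
v₁/v₂ = √((1+k₂)/(1+k₁)) = √(1.667/2) ≈ 0.913.

v_ratio ≈ 0.913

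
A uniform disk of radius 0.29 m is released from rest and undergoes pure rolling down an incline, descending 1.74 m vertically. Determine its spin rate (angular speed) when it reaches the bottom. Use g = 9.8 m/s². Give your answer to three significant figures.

ω ≈ 16.4 rad/s

With I = (1/2)MR², the ratio k = I/(MR²) is 0.5.
Pure rolling means v = ωR; then KE = ½Mv² + ½I(v/R)² = ½(1+k)Mv² = (3/4)Mv².
Energy conservation Mgh = ½(1+k)Mv² gives v = √(2gh/(1+k)) = √(2 × 9.8 × 1.74 / 1.5) = 4.768 m/s.
The angular speed follows from ω = v/R = 4.768/0.29 ≈ 16.4 rad/s.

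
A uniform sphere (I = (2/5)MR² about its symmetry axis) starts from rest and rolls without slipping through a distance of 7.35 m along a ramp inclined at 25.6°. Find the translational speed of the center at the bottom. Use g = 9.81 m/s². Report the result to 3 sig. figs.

With I = (2/5)MR², the ratio k = I/(MR²) is 0.4.
Rolling without slipping gives ω = v/R, so the total kinetic energy is ½Mv² + ½Iω² = ½(1+k)Mv² = (7/10)Mv².
The vertical drop is h = L sinθ = 7.35 × sin25.6° = 3.176 m.
Energy conservation: Mgh = (7/10)Mv², so v = √(2gh/(1+k)) = √(2 × 9.81 × 3.176 / 1.4) ≈ 6.67 m/s.

v ≈ 6.67 m/s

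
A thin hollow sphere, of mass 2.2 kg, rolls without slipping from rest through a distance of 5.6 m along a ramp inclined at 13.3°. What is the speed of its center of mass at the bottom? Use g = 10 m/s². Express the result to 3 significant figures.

For this body I = (2/3)MR², i.e. k = I/(MR²) = 2/3.
Rolling without slipping gives ω = v/R, so the total kinetic energy is ½Mv² + ½Iω² = ½(1+k)Mv² = (5/6)Mv².
The vertical drop is h = L sinθ = 5.6 × sin13.3° = 1.288 m.
Setting Mgh = (5/6)Mv² gives v = √(2gh/(1+k)) = √(2·10·1.288/1.667) ≈ 3.93 m/s.

v ≈ 3.93 m/s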